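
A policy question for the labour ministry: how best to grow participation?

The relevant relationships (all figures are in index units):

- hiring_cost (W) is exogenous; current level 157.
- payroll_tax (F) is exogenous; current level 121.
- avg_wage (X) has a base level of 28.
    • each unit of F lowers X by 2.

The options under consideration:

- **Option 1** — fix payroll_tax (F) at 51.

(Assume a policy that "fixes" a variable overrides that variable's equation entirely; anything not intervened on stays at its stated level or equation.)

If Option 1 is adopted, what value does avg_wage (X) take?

Option 1 (F := 51):
  F = 51
  X = 28 − 2·51 = -74

-74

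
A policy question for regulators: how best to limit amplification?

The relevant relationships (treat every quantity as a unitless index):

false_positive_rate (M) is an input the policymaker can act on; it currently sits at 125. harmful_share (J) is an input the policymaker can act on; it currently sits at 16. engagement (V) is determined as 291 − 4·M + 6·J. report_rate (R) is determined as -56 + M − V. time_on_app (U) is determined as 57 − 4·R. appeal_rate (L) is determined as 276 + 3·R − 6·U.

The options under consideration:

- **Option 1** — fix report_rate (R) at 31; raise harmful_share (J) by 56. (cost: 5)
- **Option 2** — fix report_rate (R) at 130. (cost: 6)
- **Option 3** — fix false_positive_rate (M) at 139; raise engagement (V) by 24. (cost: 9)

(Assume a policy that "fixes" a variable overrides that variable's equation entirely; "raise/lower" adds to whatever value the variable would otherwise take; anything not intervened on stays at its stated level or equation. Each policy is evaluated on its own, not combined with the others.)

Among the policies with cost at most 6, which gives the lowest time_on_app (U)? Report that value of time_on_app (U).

Option 1 (R := 31, J + 56):
  M = 125
  J = 16 + 56 = 72
  V = 291 − 4·125 + 6·72 = 223
  R = 31
  U = 57 − 4·31 = -67
Option 2 (R := 130):
  M = 125
  J = 16
  V = 291 − 4·125 + 6·16 = -113
  R = 130
  U = 57 − 4·130 = -463
Comparing — Option 1: U=-67, Option 2: U=-463. Lowest is -463 (Option 2).

-463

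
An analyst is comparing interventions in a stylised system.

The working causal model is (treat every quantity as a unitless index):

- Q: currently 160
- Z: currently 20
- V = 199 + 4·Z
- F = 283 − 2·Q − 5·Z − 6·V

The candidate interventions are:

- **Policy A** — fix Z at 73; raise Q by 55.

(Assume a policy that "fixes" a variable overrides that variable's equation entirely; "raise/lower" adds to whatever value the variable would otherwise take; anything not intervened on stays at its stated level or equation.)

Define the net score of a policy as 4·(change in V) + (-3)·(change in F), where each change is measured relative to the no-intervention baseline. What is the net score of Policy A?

5789

Baseline:
  Q = 160
  Z = 20
  V = 199 + 4·20 = 279
  F = 283 − 2·160 − 5·20 − 6·279 = -1811
Policy A (Z := 73, Q + 55):
  Q = 160 + 55 = 215
  Z = 73
  V = 199 + 4·73 = 491
  F = 283 − 2·215 − 5·73 − 6·491 = -3458
ΔV = 491 − 279 = 212; ΔF = -3458 − (-1811) = -1647
Score = 4·212 + (-3)·(-1647) = 5789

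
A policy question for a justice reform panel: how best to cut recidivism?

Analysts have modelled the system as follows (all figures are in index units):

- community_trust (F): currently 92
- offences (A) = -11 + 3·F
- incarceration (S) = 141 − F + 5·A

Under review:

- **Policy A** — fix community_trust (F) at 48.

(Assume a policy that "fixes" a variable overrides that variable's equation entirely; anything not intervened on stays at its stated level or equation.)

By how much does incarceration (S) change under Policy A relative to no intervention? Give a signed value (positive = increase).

-616

Baseline:
  F = 92
  A = -11 + 3·92 = 265
  S = 141 − 92 + 5·265 = 1374
Policy A (F := 48):
  F = 48
  A = -11 + 3·48 = 133
  S = 141 − 48 + 5·133 = 758
Change in S: 758 − 1374 = -616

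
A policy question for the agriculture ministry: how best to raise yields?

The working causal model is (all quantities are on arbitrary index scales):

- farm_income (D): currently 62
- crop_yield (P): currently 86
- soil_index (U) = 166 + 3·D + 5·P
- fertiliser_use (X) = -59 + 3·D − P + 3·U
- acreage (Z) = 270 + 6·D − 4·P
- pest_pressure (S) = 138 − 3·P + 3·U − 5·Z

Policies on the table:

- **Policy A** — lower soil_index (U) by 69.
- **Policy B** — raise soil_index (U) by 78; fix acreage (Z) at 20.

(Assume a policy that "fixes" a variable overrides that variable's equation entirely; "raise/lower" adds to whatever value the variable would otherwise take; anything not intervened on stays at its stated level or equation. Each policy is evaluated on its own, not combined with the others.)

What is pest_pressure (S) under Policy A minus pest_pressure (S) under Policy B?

Policy A (U − 69):
  D = 62
  P = 86
  U = 166 + 3·62 + 5·86 (−69 from intervention) = 713
  Z = 270 + 6·62 − 4·86 = 298
  S = 138 − 3·86 + 3·713 − 5·298 = 529
Policy B (U + 78, Z := 20):
  D = 62
  P = 86
  U = 166 + 3·62 + 5·86 (+78 from intervention) = 860
  Z = 20
  S = 138 − 3·86 + 3·860 − 5·20 = 2360
S: 529 − 2360 = -1831

-1831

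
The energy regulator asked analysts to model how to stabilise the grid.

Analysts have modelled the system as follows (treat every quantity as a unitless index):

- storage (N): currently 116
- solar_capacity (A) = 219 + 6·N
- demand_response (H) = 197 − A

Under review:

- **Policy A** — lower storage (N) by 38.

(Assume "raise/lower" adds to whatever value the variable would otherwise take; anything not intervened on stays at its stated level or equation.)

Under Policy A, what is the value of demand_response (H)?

-490

Policy A (N − 38):
  N = 116 − 38 = 78
  A = 219 + 6·78 = 687
  H = 197 − 687 = -490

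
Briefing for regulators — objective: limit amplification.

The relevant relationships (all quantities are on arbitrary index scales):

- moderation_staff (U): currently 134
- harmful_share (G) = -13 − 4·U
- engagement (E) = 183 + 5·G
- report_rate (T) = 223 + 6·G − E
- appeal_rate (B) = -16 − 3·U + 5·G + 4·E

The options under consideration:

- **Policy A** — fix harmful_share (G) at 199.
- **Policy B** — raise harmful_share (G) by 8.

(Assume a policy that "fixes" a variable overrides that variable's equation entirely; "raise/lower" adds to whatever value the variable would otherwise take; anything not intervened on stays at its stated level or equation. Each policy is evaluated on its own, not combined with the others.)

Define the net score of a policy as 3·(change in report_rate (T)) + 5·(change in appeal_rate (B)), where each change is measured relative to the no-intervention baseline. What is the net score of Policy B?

Baseline:
  U = 134
  G = -13 − 4·134 = -549
  E = 183 + 5·(-549) = -2562
  T = 223 + 6·(-549) − (-2562) = -509
  B = -16 − 3·134 + 5·(-549) + 4·(-2562) = -13411
Policy B (G + 8):
  U = 134
  G = -13 − 4·134 (+8 from intervention) = -541
  E = 183 + 5·(-541) = -2522
  T = 223 + 6·(-541) − (-2522) = -501
  B = -16 − 3·134 + 5·(-541) + 4·(-2522) = -13211
ΔT = -501 − (-509) = 8; ΔB = -13211 − (-13411) = 200
Score = 3·8 + 5·200 = 1024

1024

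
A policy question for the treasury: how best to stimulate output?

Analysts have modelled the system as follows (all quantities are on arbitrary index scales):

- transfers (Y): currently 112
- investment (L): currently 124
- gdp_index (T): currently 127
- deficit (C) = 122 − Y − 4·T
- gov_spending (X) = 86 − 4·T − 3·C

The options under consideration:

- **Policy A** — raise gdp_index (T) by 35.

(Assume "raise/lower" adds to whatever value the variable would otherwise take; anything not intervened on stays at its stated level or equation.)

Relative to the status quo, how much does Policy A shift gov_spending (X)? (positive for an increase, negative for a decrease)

280

Baseline:
  Y = 112
  T = 127
  C = 122 − 112 − 4·127 = -498
  X = 86 − 4·127 − 3·(-498) = 1072
Policy A (T + 35):
  Y = 112
  T = 127 + 35 = 162
  C = 122 − 112 − 4·162 = -638
  X = 86 − 4·162 − 3·(-638) = 1352
Change in X: 1352 − 1072 = 280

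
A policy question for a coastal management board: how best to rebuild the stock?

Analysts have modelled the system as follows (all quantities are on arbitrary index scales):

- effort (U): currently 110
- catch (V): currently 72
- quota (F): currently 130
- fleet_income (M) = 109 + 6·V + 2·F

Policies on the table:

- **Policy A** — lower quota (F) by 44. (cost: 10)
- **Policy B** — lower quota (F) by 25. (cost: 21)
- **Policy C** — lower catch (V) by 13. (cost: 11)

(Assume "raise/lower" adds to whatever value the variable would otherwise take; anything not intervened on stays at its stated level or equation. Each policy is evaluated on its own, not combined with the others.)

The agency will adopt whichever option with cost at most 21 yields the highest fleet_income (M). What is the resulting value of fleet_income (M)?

Policy A (F − 44):
  V = 72
  F = 130 − 44 = 86
  M = 109 + 6·72 + 2·86 = 713
Policy B (F − 25):
  V = 72
  F = 130 − 25 = 105
  M = 109 + 6·72 + 2·105 = 751
Policy C (V − 13):
  V = 72 − 13 = 59
  F = 130
  M = 109 + 6·59 + 2·130 = 723
Comparing — Policy A: M=713, Policy B: M=751, Policy C: M=723. Highest is 751 (Policy B).

751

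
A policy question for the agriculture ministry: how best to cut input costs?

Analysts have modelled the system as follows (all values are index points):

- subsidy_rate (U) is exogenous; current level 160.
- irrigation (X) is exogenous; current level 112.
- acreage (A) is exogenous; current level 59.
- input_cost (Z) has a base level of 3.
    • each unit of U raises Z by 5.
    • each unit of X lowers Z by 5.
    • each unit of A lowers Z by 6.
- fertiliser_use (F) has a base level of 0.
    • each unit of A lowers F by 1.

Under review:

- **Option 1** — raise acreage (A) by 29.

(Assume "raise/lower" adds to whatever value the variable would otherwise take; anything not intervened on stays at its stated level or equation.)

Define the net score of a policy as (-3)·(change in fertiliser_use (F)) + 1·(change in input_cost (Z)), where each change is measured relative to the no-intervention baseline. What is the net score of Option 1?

-87

Baseline:
  U = 160
  X = 112
  A = 59
  Z = 3 + 5·160 − 5·112 − 6·59 = -111
  F = 0 − 59 = -59
Option 1 (A + 29):
  U = 160
  X = 112
  A = 59 + 29 = 88
  Z = 3 + 5·160 − 5·112 − 6·88 = -285
  F = 0 − 88 = -88
ΔF = -88 − (-59) = -29; ΔZ = -285 − (-111) = -174
Score = (-3)·(-29) + 1·(-174) = -87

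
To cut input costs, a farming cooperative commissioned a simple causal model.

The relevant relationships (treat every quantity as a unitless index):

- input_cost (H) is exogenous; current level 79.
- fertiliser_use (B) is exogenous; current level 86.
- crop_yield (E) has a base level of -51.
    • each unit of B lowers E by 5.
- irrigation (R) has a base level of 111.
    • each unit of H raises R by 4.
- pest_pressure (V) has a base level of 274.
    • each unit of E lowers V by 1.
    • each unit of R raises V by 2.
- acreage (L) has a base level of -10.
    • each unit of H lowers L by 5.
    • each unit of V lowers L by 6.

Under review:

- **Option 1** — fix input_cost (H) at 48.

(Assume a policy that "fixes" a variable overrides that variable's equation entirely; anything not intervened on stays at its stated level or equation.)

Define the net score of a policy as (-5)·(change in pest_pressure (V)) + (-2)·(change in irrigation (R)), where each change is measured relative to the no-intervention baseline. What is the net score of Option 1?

1488

Baseline:
  H = 79
  B = 86
  E = -51 − 5·86 = -481
  R = 111 + 4·79 = 427
  V = 274 − (-481) + 2·427 = 1609
Option 1 (H := 48):
  H = 48
  B = 86
  E = -51 − 5·86 = -481
  R = 111 + 4·48 = 303
  V = 274 − (-481) + 2·303 = 1361
ΔV = 1361 − 1609 = -248; ΔR = 303 − 427 = -124
Score = (-5)·(-248) + (-2)·(-124) = 1488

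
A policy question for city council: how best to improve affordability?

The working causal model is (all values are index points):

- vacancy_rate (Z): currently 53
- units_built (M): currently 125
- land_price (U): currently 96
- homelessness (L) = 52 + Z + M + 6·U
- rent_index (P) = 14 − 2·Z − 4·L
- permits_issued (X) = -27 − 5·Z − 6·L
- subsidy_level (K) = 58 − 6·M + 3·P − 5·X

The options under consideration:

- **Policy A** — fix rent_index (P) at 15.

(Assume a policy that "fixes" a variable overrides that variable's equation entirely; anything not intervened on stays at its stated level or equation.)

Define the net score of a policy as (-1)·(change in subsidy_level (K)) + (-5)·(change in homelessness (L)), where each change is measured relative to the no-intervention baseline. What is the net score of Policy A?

-9993

Baseline:
  Z = 53
  M = 125
  U = 96
  L = 52 + 53 + 125 + 6·96 = 806
  P = 14 − 2·53 − 4·806 = -3316
  X = -27 − 5·53 − 6·806 = -5128
  K = 58 − 6·125 + 3·(-3316) − 5·(-5128) = 15000
Policy A (P := 15):
  Z = 53
  M = 125
  U = 96
  L = 52 + 53 + 125 + 6·96 = 806
  P = 15
  X = -27 − 5·53 − 6·806 = -5128
  K = 58 − 6·125 + 3·15 − 5·(-5128) = 24993
ΔK = 24993 − 15000 = 9993; ΔL = 806 − 806 = 0
Score = (-1)·9993 + (-5)·0 = -9993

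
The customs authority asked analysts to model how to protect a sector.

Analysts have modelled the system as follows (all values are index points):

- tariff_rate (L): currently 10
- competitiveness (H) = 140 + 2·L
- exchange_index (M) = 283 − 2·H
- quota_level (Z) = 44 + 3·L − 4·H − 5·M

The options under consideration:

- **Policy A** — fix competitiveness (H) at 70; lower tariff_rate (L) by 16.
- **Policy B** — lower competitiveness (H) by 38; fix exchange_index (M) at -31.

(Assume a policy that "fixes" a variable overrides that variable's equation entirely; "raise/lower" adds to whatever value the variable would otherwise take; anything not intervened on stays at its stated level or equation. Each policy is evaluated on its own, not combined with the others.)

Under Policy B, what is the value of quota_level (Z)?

-259

Policy B (H − 38, M := -31):
  L = 10
  H = 140 + 2·10 (−38 from intervention) = 122
  M = -31
  Z = 44 + 3·10 − 4·122 − 5·(-31) = -259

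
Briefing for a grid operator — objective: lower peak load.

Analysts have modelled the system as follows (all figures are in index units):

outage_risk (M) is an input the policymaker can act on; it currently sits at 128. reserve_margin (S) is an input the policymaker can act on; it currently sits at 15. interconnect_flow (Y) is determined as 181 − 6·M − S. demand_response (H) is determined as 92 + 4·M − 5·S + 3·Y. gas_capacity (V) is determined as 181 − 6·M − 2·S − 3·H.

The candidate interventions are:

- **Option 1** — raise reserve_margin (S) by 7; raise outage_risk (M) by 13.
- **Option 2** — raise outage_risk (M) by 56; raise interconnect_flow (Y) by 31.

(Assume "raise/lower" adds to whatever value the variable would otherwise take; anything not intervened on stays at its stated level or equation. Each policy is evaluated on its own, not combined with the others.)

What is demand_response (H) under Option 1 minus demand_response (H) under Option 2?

Option 1 (S + 7, M + 13):
  M = 128 + 13 = 141
  S = 15 + 7 = 22
  Y = 181 − 6·141 − 22 = -687
  H = 92 + 4·141 − 5·22 + 3·(-687) = -1515
Option 2 (M + 56, Y + 31):
  M = 128 + 56 = 184
  S = 15
  Y = 181 − 6·184 − 15 (+31 from intervention) = -907
  H = 92 + 4·184 − 5·15 + 3·(-907) = -1968
H: -1515 − (-1968) = 453

453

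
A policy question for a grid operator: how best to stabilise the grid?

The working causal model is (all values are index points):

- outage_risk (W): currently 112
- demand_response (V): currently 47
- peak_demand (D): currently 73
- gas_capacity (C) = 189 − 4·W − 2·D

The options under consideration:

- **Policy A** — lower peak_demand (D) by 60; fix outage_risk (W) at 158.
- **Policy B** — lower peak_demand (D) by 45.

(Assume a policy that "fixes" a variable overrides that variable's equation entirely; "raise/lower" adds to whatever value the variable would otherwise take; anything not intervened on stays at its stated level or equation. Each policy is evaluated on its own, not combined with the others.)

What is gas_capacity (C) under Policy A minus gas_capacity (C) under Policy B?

-154

Policy A (D − 60, W := 158):
  W = 158
  D = 73 − 60 = 13
  C = 189 − 4·158 − 2·13 = -469
Policy B (D − 45):
  W = 112
  D = 73 − 45 = 28
  C = 189 − 4·112 − 2·28 = -315
C: -469 − (-315) = -154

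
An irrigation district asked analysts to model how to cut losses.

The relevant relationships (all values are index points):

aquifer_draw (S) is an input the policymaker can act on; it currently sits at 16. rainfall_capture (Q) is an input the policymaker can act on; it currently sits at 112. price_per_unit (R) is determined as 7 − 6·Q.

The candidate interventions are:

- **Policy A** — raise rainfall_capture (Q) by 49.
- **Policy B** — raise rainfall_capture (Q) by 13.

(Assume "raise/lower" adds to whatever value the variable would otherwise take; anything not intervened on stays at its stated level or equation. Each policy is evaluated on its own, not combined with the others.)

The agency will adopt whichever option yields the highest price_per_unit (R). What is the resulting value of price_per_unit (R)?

Policy A (Q + 49):
  Q = 112 + 49 = 161
  R = 7 − 6·161 = -959
Policy B (Q + 13):
  Q = 112 + 13 = 125
  R = 7 − 6·125 = -743
Comparing — Policy A: R=-959, Policy B: R=-743. Highest is -743 (Policy B).

-743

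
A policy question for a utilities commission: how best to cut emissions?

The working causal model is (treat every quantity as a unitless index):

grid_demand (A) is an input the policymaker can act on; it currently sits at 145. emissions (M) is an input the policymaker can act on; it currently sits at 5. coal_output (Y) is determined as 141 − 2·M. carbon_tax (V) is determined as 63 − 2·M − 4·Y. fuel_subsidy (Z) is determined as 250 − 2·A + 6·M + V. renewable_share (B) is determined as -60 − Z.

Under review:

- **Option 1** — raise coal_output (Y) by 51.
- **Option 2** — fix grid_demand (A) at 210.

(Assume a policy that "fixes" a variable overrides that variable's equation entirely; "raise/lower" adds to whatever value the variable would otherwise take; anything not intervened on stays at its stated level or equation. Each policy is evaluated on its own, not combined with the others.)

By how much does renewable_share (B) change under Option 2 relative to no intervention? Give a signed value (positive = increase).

130

Baseline:
  A = 145
  M = 5
  Y = 141 − 2·5 = 131
  V = 63 − 2·5 − 4·131 = -471
  Z = 250 − 2·145 + 6·5 + (-471) = -481
  B = -60 − (-481) = 421
Option 2 (A := 210):
  A = 210
  M = 5
  Y = 141 − 2·5 = 131
  V = 63 − 2·5 − 4·131 = -471
  Z = 250 − 2·210 + 6·5 + (-471) = -611
  B = -60 − (-611) = 551
Change in B: 551 − 421 = 130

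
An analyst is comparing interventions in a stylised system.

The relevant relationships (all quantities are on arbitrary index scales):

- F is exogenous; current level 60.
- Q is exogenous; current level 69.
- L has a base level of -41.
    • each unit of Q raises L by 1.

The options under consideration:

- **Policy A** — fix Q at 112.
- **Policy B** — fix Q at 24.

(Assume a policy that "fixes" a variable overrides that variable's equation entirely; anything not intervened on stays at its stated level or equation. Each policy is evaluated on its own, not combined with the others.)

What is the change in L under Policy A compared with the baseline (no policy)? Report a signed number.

43

Baseline:
  Q = 69
  L = -41 + 69 = 28
Policy A (Q := 112):
  Q = 112
  L = -41 + 112 = 71
Change in L: 71 − 28 = 43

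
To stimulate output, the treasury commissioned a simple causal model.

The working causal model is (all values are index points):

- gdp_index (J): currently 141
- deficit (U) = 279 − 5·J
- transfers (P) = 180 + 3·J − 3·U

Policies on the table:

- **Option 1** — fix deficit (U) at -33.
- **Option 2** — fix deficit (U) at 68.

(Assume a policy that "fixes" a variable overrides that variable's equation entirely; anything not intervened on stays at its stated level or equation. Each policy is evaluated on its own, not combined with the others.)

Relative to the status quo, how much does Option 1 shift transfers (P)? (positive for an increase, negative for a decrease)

-1179

Baseline:
  J = 141
  U = 279 − 5·141 = -426
  P = 180 + 3·141 − 3·(-426) = 1881
Option 1 (U := -33):
  J = 141
  U = -33
  P = 180 + 3·141 − 3·(-33) = 702
Change in P: 702 − 1881 = -1179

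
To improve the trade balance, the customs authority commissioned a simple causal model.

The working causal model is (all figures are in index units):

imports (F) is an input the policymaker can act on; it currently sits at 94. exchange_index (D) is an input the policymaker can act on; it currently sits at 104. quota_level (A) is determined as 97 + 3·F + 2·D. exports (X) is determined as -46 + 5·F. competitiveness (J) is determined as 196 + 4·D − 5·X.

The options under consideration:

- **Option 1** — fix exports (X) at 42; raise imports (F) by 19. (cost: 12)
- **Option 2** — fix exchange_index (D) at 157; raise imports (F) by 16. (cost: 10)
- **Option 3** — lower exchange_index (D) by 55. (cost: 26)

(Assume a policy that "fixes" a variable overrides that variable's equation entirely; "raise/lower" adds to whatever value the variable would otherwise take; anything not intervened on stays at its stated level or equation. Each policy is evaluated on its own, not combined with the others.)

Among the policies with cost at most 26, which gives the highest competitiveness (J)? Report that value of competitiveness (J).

402

Option 1 (X := 42, F + 19):
  F = 94 + 19 = 113
  D = 104
  X = 42
  J = 196 + 4·104 − 5·42 = 402
Option 2 (D := 157, F + 16):
  F = 94 + 16 = 110
  D = 157
  X = -46 + 5·110 = 504
  J = 196 + 4·157 − 5·504 = -1696
Option 3 (D − 55):
  F = 94
  D = 104 − 55 = 49
  X = -46 + 5·94 = 424
  J = 196 + 4·49 − 5·424 = -1728
Comparing — Option 1: J=402, Option 2: J=-1696, Option 3: J=-1728. Highest is 402 (Option 1).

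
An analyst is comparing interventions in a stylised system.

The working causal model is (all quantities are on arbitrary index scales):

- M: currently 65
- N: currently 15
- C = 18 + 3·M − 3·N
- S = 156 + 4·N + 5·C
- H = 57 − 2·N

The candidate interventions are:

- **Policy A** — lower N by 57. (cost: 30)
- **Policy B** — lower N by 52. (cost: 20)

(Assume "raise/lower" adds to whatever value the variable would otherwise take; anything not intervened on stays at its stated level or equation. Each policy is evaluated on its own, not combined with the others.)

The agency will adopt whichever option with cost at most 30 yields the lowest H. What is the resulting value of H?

131

Policy A (N − 57):
  N = 15 − 57 = -42
  H = 57 − 2·(-42) = 141
Policy B (N − 52):
  N = 15 − 52 = -37
  H = 57 − 2·(-37) = 131
Comparing — Policy A: H=141, Policy B: H=131. Lowest is 131 (Policy B).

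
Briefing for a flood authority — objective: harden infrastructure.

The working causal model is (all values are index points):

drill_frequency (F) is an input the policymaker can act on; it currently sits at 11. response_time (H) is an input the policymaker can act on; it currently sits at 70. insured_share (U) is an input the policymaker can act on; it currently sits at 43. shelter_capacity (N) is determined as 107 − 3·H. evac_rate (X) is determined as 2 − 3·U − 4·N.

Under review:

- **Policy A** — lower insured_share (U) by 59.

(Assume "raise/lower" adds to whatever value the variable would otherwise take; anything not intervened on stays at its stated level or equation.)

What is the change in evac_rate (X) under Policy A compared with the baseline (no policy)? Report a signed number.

177

Baseline:
  H = 70
  U = 43
  N = 107 − 3·70 = -103
  X = 2 − 3·43 − 4·(-103) = 285
Policy A (U − 59):
  H = 70
  U = 43 − 59 = -16
  N = 107 − 3·70 = -103
  X = 2 − 3·(-16) − 4·(-103) = 462
Change in X: 462 − 285 = 177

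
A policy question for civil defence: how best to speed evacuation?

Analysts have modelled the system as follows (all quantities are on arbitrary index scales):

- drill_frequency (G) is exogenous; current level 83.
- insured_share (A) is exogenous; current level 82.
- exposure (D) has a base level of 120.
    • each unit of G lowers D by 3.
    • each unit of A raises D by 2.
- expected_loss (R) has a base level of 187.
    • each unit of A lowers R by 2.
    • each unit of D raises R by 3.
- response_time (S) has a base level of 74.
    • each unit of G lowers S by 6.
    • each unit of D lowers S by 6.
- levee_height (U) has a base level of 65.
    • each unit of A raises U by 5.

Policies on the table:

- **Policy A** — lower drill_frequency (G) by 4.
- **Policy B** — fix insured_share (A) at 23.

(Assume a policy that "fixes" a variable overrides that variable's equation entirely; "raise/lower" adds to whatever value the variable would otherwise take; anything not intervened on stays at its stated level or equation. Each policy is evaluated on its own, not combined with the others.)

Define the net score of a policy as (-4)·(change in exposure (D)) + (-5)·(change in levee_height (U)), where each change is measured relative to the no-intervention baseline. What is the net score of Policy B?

1947

Baseline:
  G = 83
  A = 82
  D = 120 − 3·83 + 2·82 = 35
  U = 65 + 5·82 = 475
Policy B (A := 23):
  G = 83
  A = 23
  D = 120 − 3·83 + 2·23 = -83
  U = 65 + 5·23 = 180
ΔD = -83 − 35 = -118; ΔU = 180 − 475 = -295
Score = (-4)·(-118) + (-5)·(-295) = 1947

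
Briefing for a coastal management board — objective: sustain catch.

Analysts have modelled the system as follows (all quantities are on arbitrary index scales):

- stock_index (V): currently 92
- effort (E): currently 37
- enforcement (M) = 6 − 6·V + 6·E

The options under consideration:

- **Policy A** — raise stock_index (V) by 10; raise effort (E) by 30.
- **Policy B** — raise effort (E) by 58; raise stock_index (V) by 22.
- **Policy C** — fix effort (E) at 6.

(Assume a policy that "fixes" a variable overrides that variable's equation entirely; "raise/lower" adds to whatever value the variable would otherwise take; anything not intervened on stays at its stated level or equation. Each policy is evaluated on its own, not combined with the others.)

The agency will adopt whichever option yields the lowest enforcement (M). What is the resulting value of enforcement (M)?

-510

Policy A (V + 10, E + 30):
  V = 92 + 10 = 102
  E = 37 + 30 = 67
  M = 6 − 6·102 + 6·67 = -204
Policy B (E + 58, V + 22):
  V = 92 + 22 = 114
  E = 37 + 58 = 95
  M = 6 − 6·114 + 6·95 = -108
Policy C (E := 6):
  V = 92
  E = 6
  M = 6 − 6·92 + 6·6 = -510
Comparing — Policy A: M=-204, Policy B: M=-108, Policy C: M=-510. Lowest is -510 (Policy C).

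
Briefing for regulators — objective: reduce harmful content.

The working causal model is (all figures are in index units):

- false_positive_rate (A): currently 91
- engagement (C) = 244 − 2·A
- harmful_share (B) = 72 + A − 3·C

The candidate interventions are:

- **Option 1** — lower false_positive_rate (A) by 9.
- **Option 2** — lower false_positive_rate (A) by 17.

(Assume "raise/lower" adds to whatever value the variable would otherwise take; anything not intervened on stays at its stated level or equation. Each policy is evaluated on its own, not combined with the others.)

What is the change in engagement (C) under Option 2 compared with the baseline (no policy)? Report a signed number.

Baseline:
  A = 91
  C = 244 − 2·91 = 62
Option 2 (A − 17):
  A = 91 − 17 = 74
  C = 244 − 2·74 = 96
Change in C: 96 − 62 = 34

34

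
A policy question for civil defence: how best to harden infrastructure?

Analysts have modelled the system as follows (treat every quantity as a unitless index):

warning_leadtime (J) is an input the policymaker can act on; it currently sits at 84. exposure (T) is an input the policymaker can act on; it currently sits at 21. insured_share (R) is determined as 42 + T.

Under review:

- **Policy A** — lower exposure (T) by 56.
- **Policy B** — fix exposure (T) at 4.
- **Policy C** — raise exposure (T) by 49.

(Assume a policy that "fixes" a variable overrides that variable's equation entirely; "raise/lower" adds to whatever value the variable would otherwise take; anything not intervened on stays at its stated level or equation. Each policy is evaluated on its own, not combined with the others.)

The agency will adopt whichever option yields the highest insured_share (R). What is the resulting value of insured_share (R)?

112

Policy A (T − 56):
  T = 21 − 56 = -35
  R = 42 + (-35) = 7
Policy B (T := 4):
  T = 4
  R = 42 + 4 = 46
Policy C (T + 49):
  T = 21 + 49 = 70
  R = 42 + 70 = 112
Comparing — Policy A: R=7, Policy B: R=46, Policy C: R=112. Highest is 112 (Policy C).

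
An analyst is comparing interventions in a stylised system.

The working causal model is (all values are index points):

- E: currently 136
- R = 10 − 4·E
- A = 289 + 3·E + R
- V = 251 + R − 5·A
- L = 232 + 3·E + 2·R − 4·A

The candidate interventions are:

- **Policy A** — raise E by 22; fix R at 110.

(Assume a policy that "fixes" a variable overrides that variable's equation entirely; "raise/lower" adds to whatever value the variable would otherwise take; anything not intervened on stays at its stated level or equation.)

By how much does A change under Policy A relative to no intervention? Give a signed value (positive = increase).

Baseline:
  E = 136
  R = 10 − 4·136 = -534
  A = 289 + 3·136 + (-534) = 163
Policy A (E + 22, R := 110):
  E = 136 + 22 = 158
  R = 110
  A = 289 + 3·158 + 110 = 873
Change in A: 873 − 163 = 710

710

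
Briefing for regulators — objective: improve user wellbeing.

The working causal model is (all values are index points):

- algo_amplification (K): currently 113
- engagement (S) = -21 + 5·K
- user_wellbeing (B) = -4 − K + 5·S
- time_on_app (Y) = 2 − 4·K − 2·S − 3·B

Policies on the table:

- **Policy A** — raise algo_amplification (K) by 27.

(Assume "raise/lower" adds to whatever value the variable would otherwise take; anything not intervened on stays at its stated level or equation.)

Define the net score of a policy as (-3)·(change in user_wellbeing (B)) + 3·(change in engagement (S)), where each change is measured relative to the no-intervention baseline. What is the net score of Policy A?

-1539

Baseline:
  K = 113
  S = -21 + 5·113 = 544
  B = -4 − 113 + 5·544 = 2603
Policy A (K + 27):
  K = 113 + 27 = 140
  S = -21 + 5·140 = 679
  B = -4 − 140 + 5·679 = 3251
ΔB = 3251 − 2603 = 648; ΔS = 679 − 544 = 135
Score = (-3)·648 + 3·135 = -1539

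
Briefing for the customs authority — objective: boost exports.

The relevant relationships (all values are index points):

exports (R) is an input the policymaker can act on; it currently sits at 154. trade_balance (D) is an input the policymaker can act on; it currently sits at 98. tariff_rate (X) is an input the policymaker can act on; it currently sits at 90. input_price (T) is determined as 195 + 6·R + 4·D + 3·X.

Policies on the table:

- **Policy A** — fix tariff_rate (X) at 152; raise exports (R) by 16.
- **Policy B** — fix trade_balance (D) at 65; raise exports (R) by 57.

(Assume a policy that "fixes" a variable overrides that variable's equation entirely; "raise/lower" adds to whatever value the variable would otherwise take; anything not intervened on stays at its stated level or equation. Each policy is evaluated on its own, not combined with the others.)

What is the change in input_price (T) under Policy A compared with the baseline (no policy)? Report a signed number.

282

Baseline:
  R = 154
  D = 98
  X = 90
  T = 195 + 6·154 + 4·98 + 3·90 = 1781
Policy A (X := 152, R + 16):
  R = 154 + 16 = 170
  D = 98
  X = 152
  T = 195 + 6·170 + 4·98 + 3·152 = 2063
Change in T: 2063 − 1781 = 282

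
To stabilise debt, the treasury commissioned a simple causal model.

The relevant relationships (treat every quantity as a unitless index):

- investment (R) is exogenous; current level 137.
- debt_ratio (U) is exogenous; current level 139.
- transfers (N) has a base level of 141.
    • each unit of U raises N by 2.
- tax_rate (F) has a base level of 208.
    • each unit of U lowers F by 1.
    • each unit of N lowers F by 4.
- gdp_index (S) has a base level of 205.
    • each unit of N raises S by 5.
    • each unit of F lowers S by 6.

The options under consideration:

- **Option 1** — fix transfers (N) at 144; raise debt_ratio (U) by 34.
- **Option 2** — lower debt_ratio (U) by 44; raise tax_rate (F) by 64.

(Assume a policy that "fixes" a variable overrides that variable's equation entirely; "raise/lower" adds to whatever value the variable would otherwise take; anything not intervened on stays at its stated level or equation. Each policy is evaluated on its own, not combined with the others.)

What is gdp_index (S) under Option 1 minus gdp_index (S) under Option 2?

Option 1 (N := 144, U + 34):
  U = 139 + 34 = 173
  N = 144
  F = 208 − 173 − 4·144 = -541
  S = 205 + 5·144 − 6·(-541) = 4171
Option 2 (U − 44, F + 64):
  U = 139 − 44 = 95
  N = 141 + 2·95 = 331
  F = 208 − 95 − 4·331 (+64 from intervention) = -1147
  S = 205 + 5·331 − 6·(-1147) = 8742
S: 4171 − 8742 = -4571

-4571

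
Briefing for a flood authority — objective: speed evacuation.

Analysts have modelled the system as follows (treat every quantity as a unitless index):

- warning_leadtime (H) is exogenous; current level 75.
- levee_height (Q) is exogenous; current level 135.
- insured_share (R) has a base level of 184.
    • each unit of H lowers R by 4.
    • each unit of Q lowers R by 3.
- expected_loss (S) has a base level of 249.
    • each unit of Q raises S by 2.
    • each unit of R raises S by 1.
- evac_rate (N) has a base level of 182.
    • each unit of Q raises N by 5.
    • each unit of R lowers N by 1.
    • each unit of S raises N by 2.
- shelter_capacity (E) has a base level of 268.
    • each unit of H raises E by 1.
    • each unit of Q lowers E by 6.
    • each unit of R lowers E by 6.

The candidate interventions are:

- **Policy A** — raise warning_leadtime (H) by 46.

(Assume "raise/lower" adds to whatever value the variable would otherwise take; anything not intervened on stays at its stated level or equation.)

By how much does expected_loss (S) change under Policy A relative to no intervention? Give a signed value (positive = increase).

-184

Baseline:
  H = 75
  Q = 135
  R = 184 − 4·75 − 3·135 = -521
  S = 249 + 2·135 + (-521) = -2
Policy A (H + 46):
  H = 75 + 46 = 121
  Q = 135
  R = 184 − 4·121 − 3·135 = -705
  S = 249 + 2·135 + (-705) = -186
Change in S: -186 − (-2) = -184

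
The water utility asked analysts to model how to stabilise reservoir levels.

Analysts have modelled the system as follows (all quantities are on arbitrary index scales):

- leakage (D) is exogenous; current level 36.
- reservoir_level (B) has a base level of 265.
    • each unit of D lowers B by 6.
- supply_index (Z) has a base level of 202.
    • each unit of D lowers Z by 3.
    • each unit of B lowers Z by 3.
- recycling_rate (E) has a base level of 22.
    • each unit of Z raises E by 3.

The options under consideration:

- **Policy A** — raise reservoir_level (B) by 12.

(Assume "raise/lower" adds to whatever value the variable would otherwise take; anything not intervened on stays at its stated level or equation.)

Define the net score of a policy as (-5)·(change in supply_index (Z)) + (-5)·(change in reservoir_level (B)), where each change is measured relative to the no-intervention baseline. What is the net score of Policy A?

120

Baseline:
  D = 36
  B = 265 − 6·36 = 49
  Z = 202 − 3·36 − 3·49 = -53
Policy A (B + 12):
  D = 36
  B = 265 − 6·36 (+12 from intervention) = 61
  Z = 202 − 3·36 − 3·61 = -89
ΔZ = -89 − (-53) = -36; ΔB = 61 − 49 = 12
Score = (-5)·(-36) + (-5)·12 = 120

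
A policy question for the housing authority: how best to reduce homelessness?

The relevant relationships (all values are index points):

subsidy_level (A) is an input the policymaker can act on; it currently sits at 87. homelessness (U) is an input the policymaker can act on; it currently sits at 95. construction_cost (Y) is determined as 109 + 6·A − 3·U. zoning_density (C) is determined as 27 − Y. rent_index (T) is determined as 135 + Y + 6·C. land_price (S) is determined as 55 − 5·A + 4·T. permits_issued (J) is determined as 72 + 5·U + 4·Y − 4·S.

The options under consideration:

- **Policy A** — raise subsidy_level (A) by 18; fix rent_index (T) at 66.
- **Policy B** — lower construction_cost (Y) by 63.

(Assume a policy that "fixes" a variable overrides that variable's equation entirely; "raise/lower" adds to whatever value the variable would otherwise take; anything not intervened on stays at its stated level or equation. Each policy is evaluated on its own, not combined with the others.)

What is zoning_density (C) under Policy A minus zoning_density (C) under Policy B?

Policy A (A + 18, T := 66):
  A = 87 + 18 = 105
  U = 95
  Y = 109 + 6·105 − 3·95 = 454
  C = 27 − 454 = -427
Policy B (Y − 63):
  A = 87
  U = 95
  Y = 109 + 6·87 − 3·95 (−63 from intervention) = 283
  C = 27 − 283 = -256
C: -427 − (-256) = -171

-171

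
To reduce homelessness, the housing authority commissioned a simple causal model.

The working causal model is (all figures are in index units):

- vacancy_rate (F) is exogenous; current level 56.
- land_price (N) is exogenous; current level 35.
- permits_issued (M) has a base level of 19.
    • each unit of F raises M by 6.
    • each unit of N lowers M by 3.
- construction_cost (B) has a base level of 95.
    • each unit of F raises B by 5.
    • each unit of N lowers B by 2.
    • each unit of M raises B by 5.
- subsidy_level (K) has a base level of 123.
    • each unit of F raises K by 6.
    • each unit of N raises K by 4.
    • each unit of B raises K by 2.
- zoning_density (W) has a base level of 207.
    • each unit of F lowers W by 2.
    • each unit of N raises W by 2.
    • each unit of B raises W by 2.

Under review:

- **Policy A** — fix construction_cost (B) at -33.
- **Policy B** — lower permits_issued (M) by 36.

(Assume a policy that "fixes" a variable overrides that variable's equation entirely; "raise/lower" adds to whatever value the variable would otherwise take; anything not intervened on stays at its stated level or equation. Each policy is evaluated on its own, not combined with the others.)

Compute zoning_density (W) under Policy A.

99

Policy A (B := -33):
  F = 56
  N = 35
  M = 19 + 6·56 − 3·35 = 250
  B = -33
  W = 207 − 2·56 + 2·35 + 2·(-33) = 99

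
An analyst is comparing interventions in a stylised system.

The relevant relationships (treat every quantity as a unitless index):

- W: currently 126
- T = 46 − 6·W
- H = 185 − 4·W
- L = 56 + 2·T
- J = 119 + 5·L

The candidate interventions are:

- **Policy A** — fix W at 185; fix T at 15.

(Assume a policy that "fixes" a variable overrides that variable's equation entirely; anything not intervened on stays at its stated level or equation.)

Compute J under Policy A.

549

Policy A (W := 185, T := 15):
  W = 185
  T = 15
  L = 56 + 2·15 = 86
  J = 119 + 5·86 = 549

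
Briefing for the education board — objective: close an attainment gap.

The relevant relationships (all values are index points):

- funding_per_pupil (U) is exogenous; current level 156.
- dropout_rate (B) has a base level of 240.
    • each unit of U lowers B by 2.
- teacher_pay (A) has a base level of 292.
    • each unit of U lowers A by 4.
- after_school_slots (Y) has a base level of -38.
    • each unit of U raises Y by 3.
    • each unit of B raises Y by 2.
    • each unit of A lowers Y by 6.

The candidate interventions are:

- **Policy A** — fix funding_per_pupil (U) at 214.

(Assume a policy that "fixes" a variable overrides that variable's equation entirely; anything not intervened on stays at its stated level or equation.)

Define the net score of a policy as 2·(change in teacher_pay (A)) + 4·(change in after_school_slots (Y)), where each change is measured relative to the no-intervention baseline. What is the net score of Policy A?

4872

Baseline:
  U = 156
  B = 240 − 2·156 = -72
  A = 292 − 4·156 = -332
  Y = -38 + 3·156 + 2·(-72) − 6·(-332) = 2278
Policy A (U := 214):
  U = 214
  B = 240 − 2·214 = -188
  A = 292 − 4·214 = -564
  Y = -38 + 3·214 + 2·(-188) − 6·(-564) = 3612
ΔA = -564 − (-332) = -232; ΔY = 3612 − 2278 = 1334
Score = 2·(-232) + 4·1334 = 4872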